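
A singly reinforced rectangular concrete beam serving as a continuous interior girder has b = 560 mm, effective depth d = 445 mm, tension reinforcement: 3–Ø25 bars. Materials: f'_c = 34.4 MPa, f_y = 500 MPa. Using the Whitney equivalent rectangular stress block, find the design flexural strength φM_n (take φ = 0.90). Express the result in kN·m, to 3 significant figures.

φM_n ≈ 280 kN·m

A_s = 3 × 491 = 1473 mm².
T = A_s f_y = 1473 × 500 = 736500 N = 736.5 kN.
From C = T: a = T/(0.85 f'_c b) = 736500/(0.85 × 34.4 × 560) = 44.98 mm.
M_n = T(d − a/2) = 736.5 kN × (445 − 22.49) mm = 311.18 kN·m.
φM_n = 0.90 × 311.18 = 280.06 kN·m.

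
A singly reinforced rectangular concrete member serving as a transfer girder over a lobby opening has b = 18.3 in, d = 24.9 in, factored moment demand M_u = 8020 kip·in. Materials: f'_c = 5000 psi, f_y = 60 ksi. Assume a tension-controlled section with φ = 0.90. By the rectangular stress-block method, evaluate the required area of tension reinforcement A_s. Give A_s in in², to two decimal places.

M_n = M_u/φ = 8020/0.90 = 8911.11 kip·in.
From M_n = 0.85 f'_c a b (d − a/2):
a = d − √(d² − 2M_n/(0.85 f'_c b)) = 24.9 − √(24.9² − 2 × 8911.11/(0.85 × 5 × 18.3)) = 5.130 in.
A_s = 0.85 f'_c a b / f_y = 0.85 × 5 × 5.130 × 18.3 / 60 = 6.650 in².

A_s ≈ 6.65 in²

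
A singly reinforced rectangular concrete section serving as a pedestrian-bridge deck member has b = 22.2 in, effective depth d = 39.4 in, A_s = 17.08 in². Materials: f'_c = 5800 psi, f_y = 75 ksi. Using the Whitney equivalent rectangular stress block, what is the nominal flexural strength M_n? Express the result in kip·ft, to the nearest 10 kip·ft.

M_n ≈ 3580 kip·ft

T = A_s f_y = 17.08 × 75 = 1281 kips.
a = T/(0.85 f'_c b) = 1281/(0.85 × 5.8 × 22.2) = 11.704 in.
M_n = T(d − a/2) = 1281 × (39.4 − 5.852) = 42975.0 kip·in = 42975.0/12 = 3581.25 kip·ft.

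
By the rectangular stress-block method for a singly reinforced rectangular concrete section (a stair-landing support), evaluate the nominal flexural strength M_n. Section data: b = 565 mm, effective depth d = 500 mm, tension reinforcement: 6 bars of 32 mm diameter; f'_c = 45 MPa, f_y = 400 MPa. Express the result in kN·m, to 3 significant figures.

A_s = 6 × 804 = 4824 mm².
T = A_s f_y = 4824 × 400 = 1929600 N = 1929.6 kN.
From C = T: a = T/(0.85 f'_c b) = 1929600/(0.85 × 45 × 565) = 89.29 mm.
M_n = T(d − a/2) = 1929.6 kN × (500 − 44.645) mm = 878.65 kN·m.

M_n ≈ 879 kN·m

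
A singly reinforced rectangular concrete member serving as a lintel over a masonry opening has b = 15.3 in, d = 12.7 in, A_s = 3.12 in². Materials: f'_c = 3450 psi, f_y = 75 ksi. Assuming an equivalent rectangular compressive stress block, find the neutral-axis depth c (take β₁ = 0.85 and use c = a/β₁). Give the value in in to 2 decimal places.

c ≈ 6.14 in

T = A_s f_y = 3.12 × 75 = 234 kips.
a = T/(0.85 f'_c b) = 234/(0.85 × 3.45 × 15.3) = 5.2154 in.
With β₁ = 0.85, c = a/β₁ = 5.2154/0.85 = 6.14 in.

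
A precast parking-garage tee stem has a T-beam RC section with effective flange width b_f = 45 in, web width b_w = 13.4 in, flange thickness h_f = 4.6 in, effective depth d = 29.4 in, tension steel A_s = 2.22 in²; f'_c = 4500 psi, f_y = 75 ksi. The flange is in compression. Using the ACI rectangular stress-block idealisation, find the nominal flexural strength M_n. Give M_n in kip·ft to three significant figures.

Tension: T = A_s f_y = 2.22 × 75 = 166.5 kips.
Try a within the flange: a = T/(0.85 f'_c b_f) = 166.5/(0.85 × 4.5 × 45) = 0.967 in.
Since a = 0.967 ≤ h_f = 4.6 in, the stress block lies entirely in the flange; analyse as a rectangular beam of width b_f.
M_n = T(d − a/2) = 166.5 × (29.4 − 0.4835) = 4814.6 kip·in.
M_n = 4814.6/12 = 401.22 kip·ft.

M_n ≈ 401 kip·ft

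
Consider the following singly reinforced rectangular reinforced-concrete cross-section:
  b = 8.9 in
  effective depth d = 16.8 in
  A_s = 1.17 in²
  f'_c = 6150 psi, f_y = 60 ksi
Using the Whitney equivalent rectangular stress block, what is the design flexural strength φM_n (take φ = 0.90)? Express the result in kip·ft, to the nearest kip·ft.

φM_n ≈ 84 kip·ft

T = A_s f_y = 1.17 × 60 = 70.2 kips.
a = T/(0.85 f'_c b) = 70.2/(0.85 × 6.15 × 8.9) = 1.509 in.
M_n = T(d − a/2) = 70.2 × (16.8 − 0.7545) = 1126.4 kip·in = 1126.4/12 = 93.87 kip·ft.
φM_n = 0.90 × 93.87 = 84.48 kip·ft.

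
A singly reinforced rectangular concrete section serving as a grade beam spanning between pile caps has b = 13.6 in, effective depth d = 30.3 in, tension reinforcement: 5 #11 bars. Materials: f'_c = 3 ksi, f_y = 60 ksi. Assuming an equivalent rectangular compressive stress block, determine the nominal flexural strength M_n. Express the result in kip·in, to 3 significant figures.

A_s = 5 × 1.56 = 7.8 in².
T = A_s f_y = 7.8 × 60 = 468 kips.
a = T/(0.85 f'_c b) = 468/(0.85 × 3 × 13.6) = 13.495 in.
M_n = T(d − a/2) = 468 × (30.3 − 6.7475) = 11022.6 kip·in.

M_n ≈ 11000 kip·in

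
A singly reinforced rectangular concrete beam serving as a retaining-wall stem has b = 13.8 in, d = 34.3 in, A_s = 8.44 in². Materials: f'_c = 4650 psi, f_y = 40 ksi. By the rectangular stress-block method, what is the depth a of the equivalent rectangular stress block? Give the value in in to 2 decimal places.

a ≈ 6.19 in

T = A_s f_y = 8.44 × 40 = 337.6 kips.
a = T/(0.85 f'_c b) = 337.6/(0.85 × 4.65 × 13.8) = 6.19 in.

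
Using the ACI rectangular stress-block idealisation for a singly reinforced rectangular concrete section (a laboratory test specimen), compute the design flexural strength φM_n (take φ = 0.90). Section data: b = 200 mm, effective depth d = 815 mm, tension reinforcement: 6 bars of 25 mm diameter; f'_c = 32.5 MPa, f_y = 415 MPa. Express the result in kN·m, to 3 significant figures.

A_s = 6 × 491 = 2946 mm².
T = A_s f_y = 2946 × 415 = 1222590 N = 1222.59 kN.
From C = T: a = T/(0.85 f'_c b) = 1222590/(0.85 × 32.5 × 200) = 221.28 mm.
M_n = T(d − a/2) = 1222.59 kN × (815 − 110.64) mm = 861.14 kN·m.
φM_n = 0.90 × 861.14 = 775.03 kN·m.

φM_n ≈ 775 kN·m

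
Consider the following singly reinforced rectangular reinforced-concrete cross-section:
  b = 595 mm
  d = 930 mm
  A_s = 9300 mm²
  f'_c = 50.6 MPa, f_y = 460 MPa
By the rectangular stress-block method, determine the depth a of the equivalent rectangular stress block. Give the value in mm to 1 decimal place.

T = A_s f_y = 9300 × 460 = 4278000 N = 4278 kN.
Setting C = 0.85 f'_c a b equal to T: a = 4278000/(0.85 × 50.6 × 595) = 167.2 mm.

a ≈ 167.2 mm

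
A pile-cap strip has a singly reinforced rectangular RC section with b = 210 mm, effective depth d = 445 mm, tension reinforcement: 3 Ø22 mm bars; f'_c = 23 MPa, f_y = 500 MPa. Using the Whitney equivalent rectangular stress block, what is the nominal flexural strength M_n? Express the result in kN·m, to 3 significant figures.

A_s = 3 × 380 = 1140 mm².
T = A_s f_y = 1140 × 500 = 570000 N = 570 kN.
From C = T: a = T/(0.85 f'_c b) = 570000/(0.85 × 23 × 210) = 138.84 mm.
M_n = T(d − a/2) = 570 kN × (445 − 69.42) mm = 214.08 kN·m.

M_n ≈ 214 kN·m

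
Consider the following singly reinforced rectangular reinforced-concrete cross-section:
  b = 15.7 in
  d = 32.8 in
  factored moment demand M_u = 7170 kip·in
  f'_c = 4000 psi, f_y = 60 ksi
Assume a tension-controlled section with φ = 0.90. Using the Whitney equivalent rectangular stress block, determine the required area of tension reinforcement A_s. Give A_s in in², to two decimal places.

A_s ≈ 4.38 in²

M_n = M_u/φ = 7170/0.90 = 7966.67 kip·in.
From M_n = 0.85 f'_c a b (d − a/2):
a = d − √(d² − 2M_n/(0.85 f'_c b)) = 32.8 − √(32.8² − 2 × 7966.67/(0.85 × 4 × 15.7)) = 4.919 in.
A_s = 0.85 f'_c a b / f_y = 0.85 × 4 × 4.919 × 15.7 / 60 = 4.376 in².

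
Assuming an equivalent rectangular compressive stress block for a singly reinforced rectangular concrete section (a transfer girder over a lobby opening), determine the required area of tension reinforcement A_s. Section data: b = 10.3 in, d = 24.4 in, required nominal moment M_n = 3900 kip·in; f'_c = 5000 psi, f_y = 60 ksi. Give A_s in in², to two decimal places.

A_s ≈ 2.90 in²

From M_n = 0.85 f'_c a b (d − a/2):
a = d − √(d² − 2M_n/(0.85 f'_c b)) = 24.4 − √(24.4² − 2 × 3900/(0.85 × 5 × 10.3)) = 3.975 in.
A_s = 0.85 f'_c a b / f_y = 0.85 × 5 × 3.975 × 10.3 / 60 = 2.900 in².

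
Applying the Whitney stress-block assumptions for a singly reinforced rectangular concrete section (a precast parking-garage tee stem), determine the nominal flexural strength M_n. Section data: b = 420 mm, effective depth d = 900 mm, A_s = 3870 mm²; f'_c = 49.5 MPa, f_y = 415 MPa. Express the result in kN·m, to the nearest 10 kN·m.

M_n ≈ 1370 kN·m

T = A_s f_y = 3870 × 415 = 1606050 N = 1606.05 kN.
From C = T: a = T/(0.85 f'_c b) = 1606050/(0.85 × 49.5 × 420) = 90.88 mm.
M_n = T(d − a/2) = 1606.05 kN × (900 − 45.44) mm = 1372.47 kN·m.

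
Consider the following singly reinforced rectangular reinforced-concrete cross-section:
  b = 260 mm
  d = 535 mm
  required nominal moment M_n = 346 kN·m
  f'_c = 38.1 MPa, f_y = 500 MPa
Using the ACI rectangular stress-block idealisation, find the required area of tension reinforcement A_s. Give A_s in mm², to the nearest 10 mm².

With M_n = 0.85 f'_c a b (d − a/2), solve the quadratic for a:
a = d − √(d² − 2M_n/(0.85 f'_c b)) = 535 − √(535² − 2 × 346×10⁶/(0.85 × 38.1 × 260)) = 83.29 mm.
A_s = 0.85 f'_c a b / f_y = 0.85 × 38.1 × 83.29 × 260 / 500 = 1402.6 mm².

A_s ≈ 1400 mm²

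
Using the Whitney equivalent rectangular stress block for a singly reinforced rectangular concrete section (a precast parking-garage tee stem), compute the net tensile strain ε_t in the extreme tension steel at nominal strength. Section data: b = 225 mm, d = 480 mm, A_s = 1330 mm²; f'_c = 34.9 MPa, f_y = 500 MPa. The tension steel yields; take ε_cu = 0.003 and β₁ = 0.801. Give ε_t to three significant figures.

ε_t ≈ 0.00858

a = A_s f_y/(0.85 f'_c b) = 99.63 mm.
β₁ = 0.801, so c = a/β₁ = 99.63/0.801 = 124.38 mm.
From the linear strain diagram with ε_cu = 0.003: ε_t = 0.003 (d − c)/c = 0.003 × (480 − 124.38)/124.38 = 0.00858.
Since ε_t ≥ 0.005, the section is tension-controlled.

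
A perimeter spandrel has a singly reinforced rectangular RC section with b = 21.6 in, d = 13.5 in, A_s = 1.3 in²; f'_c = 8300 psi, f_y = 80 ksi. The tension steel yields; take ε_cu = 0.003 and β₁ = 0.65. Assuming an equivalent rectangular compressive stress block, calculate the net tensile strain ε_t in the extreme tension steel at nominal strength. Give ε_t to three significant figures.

a = A_s f_y/(0.85 f'_c b) = 0.682 in.
β₁ = 0.65, so c = a/β₁ = 0.682/0.65 = 1.049 in.
From the linear strain diagram with ε_cu = 0.003: ε_t = 0.003 (d − c)/c = 0.003 × (13.5 − 1.049)/1.049 = 0.0356.
Since ε_t ≥ 0.005, the section is tension-controlled.

ε_t ≈ 0.0356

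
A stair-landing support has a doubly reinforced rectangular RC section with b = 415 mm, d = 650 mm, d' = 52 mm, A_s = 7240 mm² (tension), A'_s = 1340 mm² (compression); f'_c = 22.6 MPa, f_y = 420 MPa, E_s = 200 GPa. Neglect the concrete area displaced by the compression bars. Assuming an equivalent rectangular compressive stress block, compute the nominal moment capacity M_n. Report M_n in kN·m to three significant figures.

Assume both tension and compression steel yield.
Net tension couple steel: A_s − A'_s = 5900 mm².
a = (A_s − A'_s) f_y / (0.85 f'_c b) = 2478000/(0.85 × 22.6 × 415) = 310.83 mm.
c = a/β₁ = 310.83/0.85 = 365.68 mm; ε'_s = 0.003(c − d')/c = 0.0026 ≥ f_y/E_s = 0.0021, so compression steel does yield.
M_n = (A_s − A'_s) f_y (d − a/2) + A'_s f_y (d − d') = [2478000 × (650 − 155.415) + 562800 × (650 − 52)] × 10⁻⁶ = 1225.58 + 336.55 = 1562.13 kN·m.

M_n ≈ 1560 kN·m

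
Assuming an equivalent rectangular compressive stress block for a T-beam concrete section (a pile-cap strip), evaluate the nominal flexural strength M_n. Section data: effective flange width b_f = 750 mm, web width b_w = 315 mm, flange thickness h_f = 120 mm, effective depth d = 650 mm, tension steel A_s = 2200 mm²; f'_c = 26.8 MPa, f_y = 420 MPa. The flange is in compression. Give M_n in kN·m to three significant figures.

M_n ≈ 576 kN·m

Tension: T = A_s f_y = 2200 × 420 = 924000 N.
Try a within the flange: a = T/(0.85 f'_c b_f) = 924000/(0.85 × 26.8 × 750) = 54.08 mm.
Since a = 54.08 ≤ h_f = 120 mm, the stress block lies entirely in the flange; analyse as a rectangular beam of width b_f.
M_n = T(d − a/2) = 924000 × (650 − 27.04) = 575.62 × 10⁶ N·mm.
M_n = 575.62 kN·m.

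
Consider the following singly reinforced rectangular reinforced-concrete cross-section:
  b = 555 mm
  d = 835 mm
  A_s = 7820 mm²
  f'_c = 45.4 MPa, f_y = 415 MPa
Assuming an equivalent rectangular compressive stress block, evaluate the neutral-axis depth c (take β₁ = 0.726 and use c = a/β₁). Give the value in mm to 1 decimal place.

T = A_s f_y = 7820 × 415 = 3245300 N = 3245.3 kN.
Setting C = 0.85 f'_c a b equal to T: a = 3245300/(0.85 × 45.4 × 555) = 151.526 mm.
With β₁ = 0.726, c = a/β₁ = 151.526/0.726 = 208.7 mm.

c ≈ 208.7 mm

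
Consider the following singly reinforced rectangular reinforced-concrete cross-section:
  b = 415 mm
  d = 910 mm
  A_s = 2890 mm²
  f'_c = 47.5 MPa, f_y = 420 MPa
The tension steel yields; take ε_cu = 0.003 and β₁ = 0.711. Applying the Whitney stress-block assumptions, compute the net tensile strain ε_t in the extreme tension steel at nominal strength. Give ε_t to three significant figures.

a = A_s f_y/(0.85 f'_c b) = 72.44 mm.
β₁ = 0.711, so c = a/β₁ = 72.44/0.711 = 101.88 mm.
From the linear strain diagram with ε_cu = 0.003: ε_t = 0.003 (d − c)/c = 0.003 × (910 − 101.88)/101.88 = 0.0238.
Since ε_t ≥ 0.005, the section is tension-controlled.

ε_t ≈ 0.0238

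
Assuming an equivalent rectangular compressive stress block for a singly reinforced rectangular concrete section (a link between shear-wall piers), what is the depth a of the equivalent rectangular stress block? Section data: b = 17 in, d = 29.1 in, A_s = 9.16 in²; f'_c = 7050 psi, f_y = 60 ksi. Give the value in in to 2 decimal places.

T = A_s f_y = 9.16 × 60 = 549.6 kips.
a = T/(0.85 f'_c b) = 549.6/(0.85 × 7.05 × 17) = 5.39 in.

a ≈ 5.39 in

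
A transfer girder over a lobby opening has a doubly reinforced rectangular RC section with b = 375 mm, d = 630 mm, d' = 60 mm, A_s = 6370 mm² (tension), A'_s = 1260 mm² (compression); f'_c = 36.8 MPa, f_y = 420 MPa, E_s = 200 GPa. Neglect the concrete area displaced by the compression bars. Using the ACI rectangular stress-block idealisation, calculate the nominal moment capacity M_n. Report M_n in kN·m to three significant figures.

Assume both tension and compression steel yield.
Net tension couple steel: A_s − A'_s = 5110 mm².
a = (A_s − A'_s) f_y / (0.85 f'_c b) = 2146200/(0.85 × 36.8 × 375) = 182.97 mm.
c = a/β₁ = 182.97/0.787 = 232.49 mm; ε'_s = 0.003(c − d')/c = 0.0022 ≥ f_y/E_s = 0.0021, so compression steel does yield.
M_n = (A_s − A'_s) f_y (d − a/2) + A'_s f_y (d − d') = [2146200 × (630 − 91.485) + 529200 × (630 − 60)] × 10⁻⁶ = 1155.76 + 301.64 = 1457.40 kN·m.

M_n ≈ 1460 kN·m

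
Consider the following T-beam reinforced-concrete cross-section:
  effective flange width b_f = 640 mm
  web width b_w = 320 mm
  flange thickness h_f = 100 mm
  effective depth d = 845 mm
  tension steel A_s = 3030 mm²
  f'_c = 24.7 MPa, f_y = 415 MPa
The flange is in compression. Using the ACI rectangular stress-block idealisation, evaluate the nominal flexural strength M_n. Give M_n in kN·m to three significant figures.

Tension: T = A_s f_y = 3030 × 415 = 1257450 N.
Try a within the flange: a = T/(0.85 f'_c b_f) = 1257450/(0.85 × 24.7 × 640) = 93.58 mm.
Since a = 93.58 ≤ h_f = 100 mm, the stress block lies entirely in the flange; analyse as a rectangular beam of width b_f.
M_n = T(d − a/2) = 1257450 × (845 − 46.79) = 1003.71 × 10⁶ N·mm.
M_n = 1003.71 kN·m.

M_n ≈ 1000 kN·m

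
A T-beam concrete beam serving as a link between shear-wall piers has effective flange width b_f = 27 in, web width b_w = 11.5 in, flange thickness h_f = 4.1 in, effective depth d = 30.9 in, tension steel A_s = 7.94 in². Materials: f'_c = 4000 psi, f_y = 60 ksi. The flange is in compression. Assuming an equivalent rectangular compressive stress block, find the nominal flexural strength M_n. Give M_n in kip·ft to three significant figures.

Tension: T = A_s f_y = 7.94 × 60 = 476.4 kips.
Try a within the flange: a = T/(0.85 f'_c b_f) = 476.4/(0.85 × 4 × 27) = 5.190 in.
a = 5.190 > h_f = 4.1 in: the block extends into the web. Split into flange-overhang and web parts.
C_f = 0.85 f'_c (b_f − b_w) h_f = 0.85 × 4 × (27 − 11.5) × 4.1 = 216.1 kips.
Remaining web compression depth: a_w = (T − C_f)/(0.85 f'_c b_w) = (476.4 − 216.1)/(0.85 × 4 × 11.5) = 6.657 in.
M_n = C_f(d − h_f/2) + (T − C_f)(d − a_w/2) = 216.1 × (30.9 − 2.05) + 260.3 × (30.9 − 3.3285) = 6234.5 + 7176.9 = 13411.4 kip·in.
M_n = 13411.4/12 = 1117.62 kip·ft.

M_n ≈ 1120 kip·ft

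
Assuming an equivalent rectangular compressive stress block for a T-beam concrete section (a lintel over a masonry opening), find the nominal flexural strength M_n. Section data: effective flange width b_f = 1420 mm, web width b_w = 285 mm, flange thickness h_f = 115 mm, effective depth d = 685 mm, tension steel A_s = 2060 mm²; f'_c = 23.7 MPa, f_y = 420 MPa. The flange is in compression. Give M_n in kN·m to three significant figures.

M_n ≈ 580 kN·m

Tension: T = A_s f_y = 2060 × 420 = 865200 N.
Try a within the flange: a = T/(0.85 f'_c b_f) = 865200/(0.85 × 23.7 × 1420) = 30.25 mm.
Since a = 30.25 ≤ h_f = 115 mm, the stress block lies entirely in the flange; analyse as a rectangular beam of width b_f.
M_n = T(d − a/2) = 865200 × (685 − 15.125) = 579.58 × 10⁶ N·mm.
M_n = 579.58 kN·m.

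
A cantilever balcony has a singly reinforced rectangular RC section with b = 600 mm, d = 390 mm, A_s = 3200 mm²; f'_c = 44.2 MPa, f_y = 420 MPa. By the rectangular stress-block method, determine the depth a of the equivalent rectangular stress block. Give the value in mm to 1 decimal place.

T = A_s f_y = 3200 × 420 = 1344000 N = 1344 kN.
Setting C = 0.85 f'_c a b equal to T: a = 1344000/(0.85 × 44.2 × 600) = 59.6 mm.

a ≈ 59.6 mm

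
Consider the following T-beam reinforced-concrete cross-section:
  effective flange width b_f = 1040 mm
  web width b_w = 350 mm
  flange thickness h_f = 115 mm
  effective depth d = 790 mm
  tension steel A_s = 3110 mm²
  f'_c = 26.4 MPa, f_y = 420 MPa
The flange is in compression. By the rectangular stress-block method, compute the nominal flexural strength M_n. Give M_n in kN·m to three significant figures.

M_n ≈ 995 kN·m

Tension: T = A_s f_y = 3110 × 420 = 1306200 N.
Try a within the flange: a = T/(0.85 f'_c b_f) = 1306200/(0.85 × 26.4 × 1040) = 55.97 mm.
Since a = 55.97 ≤ h_f = 115 mm, the stress block lies entirely in the flange; analyse as a rectangular beam of width b_f.
M_n = T(d − a/2) = 1306200 × (790 − 27.985) = 995.34 × 10⁶ N·mm.
M_n = 995.34 kN·m.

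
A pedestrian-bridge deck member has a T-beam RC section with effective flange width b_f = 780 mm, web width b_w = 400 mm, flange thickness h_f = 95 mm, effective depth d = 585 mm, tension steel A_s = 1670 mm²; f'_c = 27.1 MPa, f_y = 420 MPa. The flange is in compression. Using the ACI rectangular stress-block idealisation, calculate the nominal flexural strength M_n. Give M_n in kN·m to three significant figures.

Tension: T = A_s f_y = 1670 × 420 = 701400 N.
Try a within the flange: a = T/(0.85 f'_c b_f) = 701400/(0.85 × 27.1 × 780) = 39.04 mm.
Since a = 39.04 ≤ h_f = 95 mm, the stress block lies entirely in the flange; analyse as a rectangular beam of width b_f.
M_n = T(d − a/2) = 701400 × (585 − 19.52) = 396.63 × 10⁶ N·mm.
M_n = 396.63 kN·m.

M_n ≈ 397 kN·m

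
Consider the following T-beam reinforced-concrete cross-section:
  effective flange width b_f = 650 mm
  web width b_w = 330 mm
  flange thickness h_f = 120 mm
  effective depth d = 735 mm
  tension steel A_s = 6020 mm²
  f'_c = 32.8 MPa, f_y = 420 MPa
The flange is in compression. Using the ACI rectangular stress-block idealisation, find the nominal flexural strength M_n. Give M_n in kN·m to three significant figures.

Tension: T = A_s f_y = 6020 × 420 = 2528400 N.
Try a within the flange: a = T/(0.85 f'_c b_f) = 2528400/(0.85 × 32.8 × 650) = 139.52 mm.
a = 139.52 > h_f = 120 mm: the block extends into the web. Split into flange-overhang and web parts.
C_f = 0.85 f'_c (b_f − b_w) h_f = 0.85 × 32.8 × (650 − 330) × 120 = 1070592 N.
Remaining web compression depth: a_w = (T − C_f)/(0.85 f'_c b_w) = (2528400 − 1070592)/(0.85 × 32.8 × 330) = 158.45 mm.
M_n = C_f(d − h_f/2) + (T − C_f)(d − a_w/2) = 1070592 × (735 − 60) + 1457808 × (735 − 79.225) = 722.65 + 955.99 = 1678.64 × 10⁶ N·mm.
M_n = 1678.64 kN·m.

M_n ≈ 1680 kN·m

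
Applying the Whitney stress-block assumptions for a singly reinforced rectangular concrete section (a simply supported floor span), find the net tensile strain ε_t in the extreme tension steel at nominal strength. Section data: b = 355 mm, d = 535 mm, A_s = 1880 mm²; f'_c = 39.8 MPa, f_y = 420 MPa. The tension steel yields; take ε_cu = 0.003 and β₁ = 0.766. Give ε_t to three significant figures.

ε_t ≈ 0.0157

a = A_s f_y/(0.85 f'_c b) = 65.75 mm.
β₁ = 0.766, so c = a/β₁ = 65.75/0.766 = 85.84 mm.
From the linear strain diagram with ε_cu = 0.003: ε_t = 0.003 (d − c)/c = 0.003 × (535 − 85.84)/85.84 = 0.0157.
Since ε_t ≥ 0.005, the section is tension-controlled.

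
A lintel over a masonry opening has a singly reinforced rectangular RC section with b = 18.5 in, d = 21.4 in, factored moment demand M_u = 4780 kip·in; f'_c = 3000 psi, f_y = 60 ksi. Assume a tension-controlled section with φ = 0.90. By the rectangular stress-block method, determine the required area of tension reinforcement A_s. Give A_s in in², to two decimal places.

A_s ≈ 4.83 in²

M_n = M_u/φ = 4780/0.90 = 5311.11 kip·in.
From M_n = 0.85 f'_c a b (d − a/2):
a = d − √(d² − 2M_n/(0.85 f'_c b)) = 21.4 − √(21.4² − 2 × 5311.11/(0.85 × 3 × 18.5)) = 6.142 in.
A_s = 0.85 f'_c a b / f_y = 0.85 × 3 × 6.142 × 18.5 / 60 = 4.829 in².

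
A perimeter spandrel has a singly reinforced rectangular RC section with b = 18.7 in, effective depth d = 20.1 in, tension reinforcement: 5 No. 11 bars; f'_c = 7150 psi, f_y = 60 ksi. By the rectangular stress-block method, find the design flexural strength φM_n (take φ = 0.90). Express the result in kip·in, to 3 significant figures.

φM_n ≈ 7600 kip·in

A_s = 5 × 1.56 = 7.8 in².
T = A_s f_y = 7.8 × 60 = 468 kips.
a = T/(0.85 f'_c b) = 468/(0.85 × 7.15 × 18.7) = 4.118 in.
M_n = T(d − a/2) = 468 × (20.1 − 2.059) = 8443.2 kip·in.
φM_n = 0.90 × 8443.2 = 7598.9 kip·in.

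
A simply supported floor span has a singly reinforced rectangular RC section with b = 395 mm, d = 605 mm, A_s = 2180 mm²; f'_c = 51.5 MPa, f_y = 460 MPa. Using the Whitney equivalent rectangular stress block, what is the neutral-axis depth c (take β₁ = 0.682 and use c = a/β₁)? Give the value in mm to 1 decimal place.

T = A_s f_y = 2180 × 460 = 1002800 N = 1002.8 kN.
Setting C = 0.85 f'_c a b equal to T: a = 1002800/(0.85 × 51.5 × 395) = 57.995 mm.
With β₁ = 0.682, c = a/β₁ = 57.995/0.682 = 85.0 mm.

c ≈ 85.0 mm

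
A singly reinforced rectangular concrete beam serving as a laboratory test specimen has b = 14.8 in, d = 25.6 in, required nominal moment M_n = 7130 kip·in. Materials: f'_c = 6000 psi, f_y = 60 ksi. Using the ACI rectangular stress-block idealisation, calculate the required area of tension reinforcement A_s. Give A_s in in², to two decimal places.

A_s ≈ 5.04 in²

From M_n = 0.85 f'_c a b (d − a/2):
a = d − √(d² − 2M_n/(0.85 f'_c b)) = 25.6 − √(25.6² − 2 × 7130/(0.85 × 6 × 14.8)) = 4.003 in.
A_s = 0.85 f'_c a b / f_y = 0.85 × 6 × 4.003 × 14.8 / 60 = 5.036 in².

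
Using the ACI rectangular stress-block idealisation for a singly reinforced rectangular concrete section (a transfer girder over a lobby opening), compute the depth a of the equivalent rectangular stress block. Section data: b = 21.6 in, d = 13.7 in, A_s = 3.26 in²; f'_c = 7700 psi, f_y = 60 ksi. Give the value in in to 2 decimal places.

T = A_s f_y = 3.26 × 60 = 195.6 kips.
a = T/(0.85 f'_c b) = 195.6/(0.85 × 7.7 × 21.6) = 1.38 in.

a ≈ 1.38 in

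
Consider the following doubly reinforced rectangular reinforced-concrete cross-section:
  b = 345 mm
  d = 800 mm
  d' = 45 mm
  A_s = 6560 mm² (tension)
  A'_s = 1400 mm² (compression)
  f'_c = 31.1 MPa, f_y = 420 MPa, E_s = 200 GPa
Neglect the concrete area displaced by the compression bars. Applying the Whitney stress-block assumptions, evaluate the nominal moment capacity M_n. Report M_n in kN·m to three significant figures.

M_n ≈ 1920 kN·m

Assume both tension and compression steel yield.
Net tension couple steel: A_s − A'_s = 5160 mm².
a = (A_s − A'_s) f_y / (0.85 f'_c b) = 2167200/(0.85 × 31.1 × 345) = 237.63 mm.
c = a/β₁ = 237.63/0.828 = 286.99 mm; ε'_s = 0.003(c − d')/c = 0.0025 ≥ f_y/E_s = 0.0021, so compression steel does yield.
M_n = (A_s − A'_s) f_y (d − a/2) + A'_s f_y (d − d') = [2167200 × (800 − 118.815) + 588000 × (800 − 45)] × 10⁻⁶ = 1476.26 + 443.94 = 1920.20 kN·m.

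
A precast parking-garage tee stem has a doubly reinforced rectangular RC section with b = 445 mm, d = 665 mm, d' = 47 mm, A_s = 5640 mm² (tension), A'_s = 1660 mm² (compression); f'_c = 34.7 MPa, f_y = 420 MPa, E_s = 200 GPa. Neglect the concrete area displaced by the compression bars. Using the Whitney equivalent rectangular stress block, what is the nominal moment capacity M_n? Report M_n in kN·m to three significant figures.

Assume both tension and compression steel yield.
Net tension couple steel: A_s − A'_s = 3980 mm².
a = (A_s − A'_s) f_y / (0.85 f'_c b) = 1671600/(0.85 × 34.7 × 445) = 127.36 mm.
c = a/β₁ = 127.36/0.802 = 158.80 mm; ε'_s = 0.003(c − d')/c = 0.0021 ≥ f_y/E_s = 0.0021, so compression steel does yield.
M_n = (A_s − A'_s) f_y (d − a/2) + A'_s f_y (d − d') = [1671600 × (665 − 63.68) + 697200 × (665 − 47)] × 10⁻⁶ = 1005.17 + 430.87 = 1436.04 kN·m.

M_n ≈ 1440 kN·m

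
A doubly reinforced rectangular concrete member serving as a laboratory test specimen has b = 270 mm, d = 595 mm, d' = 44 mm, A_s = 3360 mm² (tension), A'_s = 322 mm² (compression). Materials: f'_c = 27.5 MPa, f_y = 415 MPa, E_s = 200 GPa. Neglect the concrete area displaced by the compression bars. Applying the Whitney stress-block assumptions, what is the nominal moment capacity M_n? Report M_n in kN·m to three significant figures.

M_n ≈ 698 kN·m

Assume both tension and compression steel yield.
Net tension couple steel: A_s − A'_s = 3038 mm².
a = (A_s − A'_s) f_y / (0.85 f'_c b) = 1260770/(0.85 × 27.5 × 270) = 199.77 mm.
c = a/β₁ = 199.77/0.85 = 235.02 mm; ε'_s = 0.003(c − d')/c = 0.0024 ≥ f_y/E_s = 0.0021, so compression steel does yield.
M_n = (A_s − A'_s) f_y (d − a/2) + A'_s f_y (d − d') = [1260770 × (595 − 99.885) + 133630 × (595 − 44)] × 10⁻⁶ = 624.23 + 73.63 = 697.86 kN·m.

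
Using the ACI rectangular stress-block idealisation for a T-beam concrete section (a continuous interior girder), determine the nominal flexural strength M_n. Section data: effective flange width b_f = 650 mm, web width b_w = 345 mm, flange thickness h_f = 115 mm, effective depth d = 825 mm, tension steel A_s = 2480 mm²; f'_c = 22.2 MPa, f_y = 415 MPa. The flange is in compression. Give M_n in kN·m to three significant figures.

Tension: T = A_s f_y = 2480 × 415 = 1029200 N.
Try a within the flange: a = T/(0.85 f'_c b_f) = 1029200/(0.85 × 22.2 × 650) = 83.91 mm.
Since a = 83.91 ≤ h_f = 115 mm, the stress block lies entirely in the flange; analyse as a rectangular beam of width b_f.
M_n = T(d − a/2) = 1029200 × (825 − 41.955) = 805.91 × 10⁶ N·mm.
M_n = 805.91 kN·m.

M_n ≈ 806 kN·m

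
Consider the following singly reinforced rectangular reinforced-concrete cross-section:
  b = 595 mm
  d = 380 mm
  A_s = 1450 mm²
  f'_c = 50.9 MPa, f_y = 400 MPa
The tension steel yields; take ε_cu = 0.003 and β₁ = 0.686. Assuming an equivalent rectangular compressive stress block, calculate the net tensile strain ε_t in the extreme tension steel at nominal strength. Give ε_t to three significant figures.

a = A_s f_y/(0.85 f'_c b) = 22.53 mm.
β₁ = 0.686, so c = a/β₁ = 22.53/0.686 = 32.84 mm.
From the linear strain diagram with ε_cu = 0.003: ε_t = 0.003 (d − c)/c = 0.003 × (380 − 32.84)/32.84 = 0.0317.
Since ε_t ≥ 0.005, the section is tension-controlled.

ε_t ≈ 0.0317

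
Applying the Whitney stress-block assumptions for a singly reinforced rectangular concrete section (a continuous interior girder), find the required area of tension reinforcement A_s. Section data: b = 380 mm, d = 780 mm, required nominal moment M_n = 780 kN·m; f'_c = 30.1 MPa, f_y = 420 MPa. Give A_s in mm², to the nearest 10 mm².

With M_n = 0.85 f'_c a b (d − a/2), solve the quadratic for a:
a = d − √(d² − 2M_n/(0.85 f'_c b)) = 780 − √(780² − 2 × 780×10⁶/(0.85 × 30.1 × 380)) = 110.71 mm.
A_s = 0.85 f'_c a b / f_y = 0.85 × 30.1 × 110.71 × 380 / 420 = 2562.8 mm².

A_s ≈ 2560 mm²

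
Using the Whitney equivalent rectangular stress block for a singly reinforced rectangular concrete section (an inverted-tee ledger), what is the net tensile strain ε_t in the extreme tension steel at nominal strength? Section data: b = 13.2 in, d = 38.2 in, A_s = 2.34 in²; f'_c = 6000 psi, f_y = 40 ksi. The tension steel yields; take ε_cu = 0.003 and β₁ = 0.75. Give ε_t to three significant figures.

ε_t ≈ 0.0588

a = A_s f_y/(0.85 f'_c b) = 1.390 in.
β₁ = 0.75, so c = a/β₁ = 1.390/0.75 = 1.853 in.
From the linear strain diagram with ε_cu = 0.003: ε_t = 0.003 (d − c)/c = 0.003 × (38.2 − 1.853)/1.853 = 0.0588.
Since ε_t ≥ 0.005, the section is tension-controlled.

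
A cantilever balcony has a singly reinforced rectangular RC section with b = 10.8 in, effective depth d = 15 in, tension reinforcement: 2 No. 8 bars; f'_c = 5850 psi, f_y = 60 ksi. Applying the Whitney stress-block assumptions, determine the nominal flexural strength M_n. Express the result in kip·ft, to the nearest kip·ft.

A_s = 2 × 0.79 = 1.58 in².
T = A_s f_y = 1.58 × 60 = 94.8 kips.
a = T/(0.85 f'_c b) = 94.8/(0.85 × 5.85 × 10.8) = 1.765 in.
M_n = T(d − a/2) = 94.8 × (15 − 0.8825) = 1338.3 kip·in = 1338.3/12 = 111.53 kip·ft.

M_n ≈ 112 kip·ft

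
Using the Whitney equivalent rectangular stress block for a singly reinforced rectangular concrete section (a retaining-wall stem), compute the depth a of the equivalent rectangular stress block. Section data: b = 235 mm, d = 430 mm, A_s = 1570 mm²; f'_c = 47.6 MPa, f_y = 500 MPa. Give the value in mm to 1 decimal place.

a ≈ 82.6 mm

T = A_s f_y = 1570 × 500 = 785000 N = 785 kN.
Setting C = 0.85 f'_c a b equal to T: a = 785000/(0.85 × 47.6 × 235) = 82.6 mm.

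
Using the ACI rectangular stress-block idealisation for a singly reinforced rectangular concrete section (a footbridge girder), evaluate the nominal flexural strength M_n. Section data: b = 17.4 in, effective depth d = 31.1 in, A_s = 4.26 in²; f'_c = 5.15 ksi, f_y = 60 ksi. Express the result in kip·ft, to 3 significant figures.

M_n ≈ 627 kip·ft

T = A_s f_y = 4.26 × 60 = 255.6 kips.
a = T/(0.85 f'_c b) = 255.6/(0.85 × 5.15 × 17.4) = 3.356 in.
M_n = T(d − a/2) = 255.6 × (31.1 − 1.678) = 7520.3 kip·in = 7520.3/12 = 626.69 kip·ft.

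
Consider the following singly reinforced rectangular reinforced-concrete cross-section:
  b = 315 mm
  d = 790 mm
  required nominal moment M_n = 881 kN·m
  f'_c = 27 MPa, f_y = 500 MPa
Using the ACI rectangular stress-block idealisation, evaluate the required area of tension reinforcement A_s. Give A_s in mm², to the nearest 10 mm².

With M_n = 0.85 f'_c a b (d − a/2), solve the quadratic for a:
a = d − √(d² − 2M_n/(0.85 f'_c b)) = 790 − √(790² − 2 × 881×10⁶/(0.85 × 27 × 315)) = 173.26 mm.
A_s = 0.85 f'_c a b / f_y = 0.85 × 27 × 173.26 × 315 / 500 = 2505.1 mm².

A_s ≈ 2510 mm²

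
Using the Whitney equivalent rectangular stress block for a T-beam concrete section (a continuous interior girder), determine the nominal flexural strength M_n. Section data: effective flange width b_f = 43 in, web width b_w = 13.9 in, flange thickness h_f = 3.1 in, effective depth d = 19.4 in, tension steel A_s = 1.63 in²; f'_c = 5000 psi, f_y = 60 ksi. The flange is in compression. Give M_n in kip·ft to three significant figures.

Tension: T = A_s f_y = 1.63 × 60 = 97.8 kips.
Try a within the flange: a = T/(0.85 f'_c b_f) = 97.8/(0.85 × 5 × 43) = 0.535 in.
Since a = 0.535 ≤ h_f = 3.1 in, the stress block lies entirely in the flange; analyse as a rectangular beam of width b_f.
M_n = T(d − a/2) = 97.8 × (19.4 − 0.2675) = 1871.2 kip·in.
M_n = 1871.2/12 = 155.93 kip·ft.

M_n ≈ 156 kip·ft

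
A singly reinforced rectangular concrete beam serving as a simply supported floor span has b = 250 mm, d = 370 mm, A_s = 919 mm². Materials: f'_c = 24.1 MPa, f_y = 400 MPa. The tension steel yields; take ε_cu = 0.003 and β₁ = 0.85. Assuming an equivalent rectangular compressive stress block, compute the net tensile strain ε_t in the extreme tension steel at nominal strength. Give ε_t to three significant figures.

ε_t ≈ 0.0101

a = A_s f_y/(0.85 f'_c b) = 71.78 mm.
β₁ = 0.85, so c = a/β₁ = 71.78/0.85 = 84.45 mm.
From the linear strain diagram with ε_cu = 0.003: ε_t = 0.003 (d − c)/c = 0.003 × (370 − 84.45)/84.45 = 0.0101.
Since ε_t ≥ 0.005, the section is tension-controlled.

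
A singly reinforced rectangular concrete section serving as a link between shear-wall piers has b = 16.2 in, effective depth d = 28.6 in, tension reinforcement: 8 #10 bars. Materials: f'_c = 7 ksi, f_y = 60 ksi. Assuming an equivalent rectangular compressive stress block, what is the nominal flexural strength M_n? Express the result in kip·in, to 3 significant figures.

A_s = 8 × 1.27 = 10.16 in².
T = A_s f_y = 10.16 × 60 = 609.6 kips.
a = T/(0.85 f'_c b) = 609.6/(0.85 × 7 × 16.2) = 6.324 in.
M_n = T(d − a/2) = 609.6 × (28.6 − 3.162) = 15507.0 kip·in.

M_n ≈ 15500 kip·in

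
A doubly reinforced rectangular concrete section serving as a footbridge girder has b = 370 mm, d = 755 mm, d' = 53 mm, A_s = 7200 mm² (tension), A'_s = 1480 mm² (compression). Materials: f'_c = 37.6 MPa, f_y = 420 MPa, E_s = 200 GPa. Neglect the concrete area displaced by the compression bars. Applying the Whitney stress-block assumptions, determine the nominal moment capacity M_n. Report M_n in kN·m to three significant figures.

M_n ≈ 2010 kN·m

Assume both tension and compression steel yield.
Net tension couple steel: A_s − A'_s = 5720 mm².
a = (A_s − A'_s) f_y / (0.85 f'_c b) = 2402400/(0.85 × 37.6 × 370) = 203.16 mm.
c = a/β₁ = 203.16/0.781 = 260.13 mm; ε'_s = 0.003(c − d')/c = 0.0024 ≥ f_y/E_s = 0.0021, so compression steel does yield.
M_n = (A_s − A'_s) f_y (d − a/2) + A'_s f_y (d − d') = [2402400 × (755 − 101.58) + 621600 × (755 − 53)] × 10⁻⁶ = 1569.78 + 436.36 = 2006.14 kN·m.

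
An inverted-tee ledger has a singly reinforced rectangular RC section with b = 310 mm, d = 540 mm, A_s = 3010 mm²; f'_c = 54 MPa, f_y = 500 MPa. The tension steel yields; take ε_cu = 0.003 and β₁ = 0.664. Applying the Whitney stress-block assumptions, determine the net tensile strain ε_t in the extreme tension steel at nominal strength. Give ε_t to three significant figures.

ε_t ≈ 0.00717

a = A_s f_y/(0.85 f'_c b) = 105.77 mm.
β₁ = 0.664, so c = a/β₁ = 105.77/0.664 = 159.29 mm.
From the linear strain diagram with ε_cu = 0.003: ε_t = 0.003 (d − c)/c = 0.003 × (540 − 159.29)/159.29 = 0.00717.
Since ε_t ≥ 0.005, the section is tension-controlled.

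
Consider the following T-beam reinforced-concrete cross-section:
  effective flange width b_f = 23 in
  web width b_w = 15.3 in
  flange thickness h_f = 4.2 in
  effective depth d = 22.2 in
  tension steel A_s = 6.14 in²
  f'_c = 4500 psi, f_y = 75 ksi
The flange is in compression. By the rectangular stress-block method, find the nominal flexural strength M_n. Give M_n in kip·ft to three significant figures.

Tension: T = A_s f_y = 6.14 × 75 = 460.5 kips.
Try a within the flange: a = T/(0.85 f'_c b_f) = 460.5/(0.85 × 4.5 × 23) = 5.234 in.
a = 5.234 > h_f = 4.2 in: the block extends into the web. Split into flange-overhang and web parts.
C_f = 0.85 f'_c (b_f − b_w) h_f = 0.85 × 4.5 × (23 − 15.3) × 4.2 = 123.7 kips.
Remaining web compression depth: a_w = (T − C_f)/(0.85 f'_c b_w) = (460.5 − 123.7)/(0.85 × 4.5 × 15.3) = 5.755 in.
M_n = C_f(d − h_f/2) + (T − C_f)(d − a_w/2) = 123.7 × (22.2 − 2.1) + 336.8 × (22.2 − 2.8775) = 2486.4 + 6507.8 = 8994.2 kip·in.
M_n = 8994.2/12 = 749.52 kip·ft.

M_n ≈ 750 kip·ft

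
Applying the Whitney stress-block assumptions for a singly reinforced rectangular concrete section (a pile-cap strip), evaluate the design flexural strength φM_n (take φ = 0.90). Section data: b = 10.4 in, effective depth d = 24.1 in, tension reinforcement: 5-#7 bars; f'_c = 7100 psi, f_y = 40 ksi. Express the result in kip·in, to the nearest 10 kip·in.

A_s = 5 × 0.6 = 3 in².
T = A_s f_y = 3 × 40 = 120 kips.
a = T/(0.85 f'_c b) = 120/(0.85 × 7.1 × 10.4) = 1.912 in.
M_n = T(d − a/2) = 120 × (24.1 − 0.956) = 2777.3 kip·in.
φM_n = 0.90 × 2777.3 = 2499.6 kip·in.

φM_n ≈ 2500 kip·in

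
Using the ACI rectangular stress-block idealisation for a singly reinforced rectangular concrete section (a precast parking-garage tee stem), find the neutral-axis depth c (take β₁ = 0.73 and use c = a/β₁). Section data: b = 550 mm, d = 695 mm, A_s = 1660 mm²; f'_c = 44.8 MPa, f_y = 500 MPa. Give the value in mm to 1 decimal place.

T = A_s f_y = 1660 × 500 = 830000 N = 830 kN.
Setting C = 0.85 f'_c a b equal to T: a = 830000/(0.85 × 44.8 × 550) = 39.629 mm.
With β₁ = 0.73, c = a/β₁ = 39.629/0.73 = 54.3 mm.

c ≈ 54.3 mm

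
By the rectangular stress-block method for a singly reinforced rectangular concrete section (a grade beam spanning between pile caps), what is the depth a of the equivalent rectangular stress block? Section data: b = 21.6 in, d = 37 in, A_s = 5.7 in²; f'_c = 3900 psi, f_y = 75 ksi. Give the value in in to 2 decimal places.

T = A_s f_y = 5.7 × 75 = 427.5 kips.
a = T/(0.85 f'_c b) = 427.5/(0.85 × 3.9 × 21.6) = 5.97 in.

a ≈ 5.97 in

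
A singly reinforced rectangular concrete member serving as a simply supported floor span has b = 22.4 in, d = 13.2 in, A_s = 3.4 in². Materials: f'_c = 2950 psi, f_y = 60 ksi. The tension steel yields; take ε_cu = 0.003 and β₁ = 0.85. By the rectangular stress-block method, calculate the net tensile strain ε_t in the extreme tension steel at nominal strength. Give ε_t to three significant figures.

ε_t ≈ 0.00627

a = A_s f_y/(0.85 f'_c b) = 3.632 in.
β₁ = 0.85, so c = a/β₁ = 3.632/0.85 = 4.273 in.
From the linear strain diagram with ε_cu = 0.003: ε_t = 0.003 (d − c)/c = 0.003 × (13.2 − 4.273)/4.273 = 0.00627.
Since ε_t ≥ 0.005, the section is tension-controlled.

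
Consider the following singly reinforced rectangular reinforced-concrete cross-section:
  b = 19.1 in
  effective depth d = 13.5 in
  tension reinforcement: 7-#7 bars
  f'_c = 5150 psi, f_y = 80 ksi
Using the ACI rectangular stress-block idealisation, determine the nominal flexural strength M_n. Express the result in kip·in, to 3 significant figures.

A_s = 7 × 0.6 = 4.2 in².
T = A_s f_y = 4.2 × 80 = 336 kips.
a = T/(0.85 f'_c b) = 336/(0.85 × 5.15 × 19.1) = 4.019 in.
M_n = T(d − a/2) = 336 × (13.5 − 2.0095) = 3860.8 kip·in.

M_n ≈ 3860 kip·in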